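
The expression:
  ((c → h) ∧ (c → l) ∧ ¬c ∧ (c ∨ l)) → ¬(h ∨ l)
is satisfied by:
  {c: True, l: False}
  {l: False, c: False}
  {l: True, c: True}


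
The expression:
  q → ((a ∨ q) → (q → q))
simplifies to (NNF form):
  True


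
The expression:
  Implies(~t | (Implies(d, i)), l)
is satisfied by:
  {d: True, l: True, t: True, i: False}
  {d: True, l: True, i: False, t: False}
  {l: True, t: True, i: False, d: False}
  {l: True, i: False, t: False, d: False}
  {l: True, d: True, i: True, t: True}
  {l: True, d: True, i: True, t: False}
  {l: True, i: True, t: True, d: False}
  {l: True, i: True, t: False, d: False}
  {d: True, t: True, i: False, l: False}


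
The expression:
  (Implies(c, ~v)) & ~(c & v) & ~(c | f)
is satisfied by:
  {f: False, c: False}


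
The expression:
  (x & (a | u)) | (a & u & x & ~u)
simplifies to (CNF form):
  x & (a | u)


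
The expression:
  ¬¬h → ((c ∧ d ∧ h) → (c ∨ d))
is always true.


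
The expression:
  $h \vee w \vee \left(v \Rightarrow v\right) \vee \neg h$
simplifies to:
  $\text{True}$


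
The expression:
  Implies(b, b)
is always true.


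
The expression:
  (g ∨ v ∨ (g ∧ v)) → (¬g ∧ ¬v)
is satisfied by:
  {g: False, v: False}


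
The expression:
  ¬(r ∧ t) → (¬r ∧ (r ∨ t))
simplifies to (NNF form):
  t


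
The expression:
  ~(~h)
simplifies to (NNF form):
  h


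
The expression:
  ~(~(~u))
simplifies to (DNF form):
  ~u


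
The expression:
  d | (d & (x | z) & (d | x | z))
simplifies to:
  d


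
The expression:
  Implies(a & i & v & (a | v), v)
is always true.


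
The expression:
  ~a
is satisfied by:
  {a: False}


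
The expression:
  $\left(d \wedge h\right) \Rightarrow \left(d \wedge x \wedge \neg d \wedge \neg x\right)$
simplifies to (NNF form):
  $\neg d \vee \neg h$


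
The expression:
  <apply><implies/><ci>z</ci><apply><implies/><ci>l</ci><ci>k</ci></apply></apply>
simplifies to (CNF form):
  <apply><or/><ci>k</ci><apply><not/><ci>l</ci></apply><apply><not/><ci>z</ci></apply></apply>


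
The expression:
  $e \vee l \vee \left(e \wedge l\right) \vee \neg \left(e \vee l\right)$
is always true.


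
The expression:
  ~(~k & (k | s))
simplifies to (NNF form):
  k | ~s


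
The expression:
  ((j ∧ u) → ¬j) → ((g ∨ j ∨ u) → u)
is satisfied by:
  {u: True, j: False, g: False}
  {u: True, g: True, j: False}
  {u: True, j: True, g: False}
  {u: True, g: True, j: True}
  {g: False, j: False, u: False}


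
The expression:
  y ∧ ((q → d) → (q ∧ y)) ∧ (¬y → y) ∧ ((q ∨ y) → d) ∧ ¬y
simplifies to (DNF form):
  False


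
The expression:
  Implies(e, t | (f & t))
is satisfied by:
  {t: True, e: False}
  {e: False, t: False}
  {e: True, t: True}


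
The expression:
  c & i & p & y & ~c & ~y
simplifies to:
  False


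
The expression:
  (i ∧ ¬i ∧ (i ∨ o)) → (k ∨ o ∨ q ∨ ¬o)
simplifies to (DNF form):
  True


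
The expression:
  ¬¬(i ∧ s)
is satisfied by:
  {i: True, s: True}


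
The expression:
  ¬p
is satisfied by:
  {p: False}


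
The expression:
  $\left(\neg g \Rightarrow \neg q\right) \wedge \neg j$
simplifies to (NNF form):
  $\neg j \wedge \left(g \vee \neg q\right)$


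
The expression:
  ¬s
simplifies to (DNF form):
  ¬s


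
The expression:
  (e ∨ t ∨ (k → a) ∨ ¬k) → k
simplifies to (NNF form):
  k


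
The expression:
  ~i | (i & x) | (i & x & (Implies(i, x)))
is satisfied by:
  {x: True, i: False}
  {i: False, x: False}
  {i: True, x: True}


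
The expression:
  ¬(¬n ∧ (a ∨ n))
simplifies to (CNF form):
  n ∨ ¬a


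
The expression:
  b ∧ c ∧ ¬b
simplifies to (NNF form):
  False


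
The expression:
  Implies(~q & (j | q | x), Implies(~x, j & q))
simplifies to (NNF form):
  q | x | ~j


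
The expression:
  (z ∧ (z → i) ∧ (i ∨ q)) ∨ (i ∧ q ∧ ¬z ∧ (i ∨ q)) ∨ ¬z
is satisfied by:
  {i: True, z: False}
  {z: False, i: False}
  {z: True, i: True}


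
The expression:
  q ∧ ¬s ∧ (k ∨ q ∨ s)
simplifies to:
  q ∧ ¬s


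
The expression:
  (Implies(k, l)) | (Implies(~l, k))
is always true.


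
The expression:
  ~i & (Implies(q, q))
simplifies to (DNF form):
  ~i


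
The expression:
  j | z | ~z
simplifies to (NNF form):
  True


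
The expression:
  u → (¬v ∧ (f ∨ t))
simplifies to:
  (f ∧ ¬v) ∨ (t ∧ ¬v) ∨ ¬u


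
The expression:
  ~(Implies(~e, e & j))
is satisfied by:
  {e: False}


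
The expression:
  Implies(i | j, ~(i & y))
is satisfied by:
  {y: False, i: False}
  {i: True, y: False}
  {y: True, i: False}


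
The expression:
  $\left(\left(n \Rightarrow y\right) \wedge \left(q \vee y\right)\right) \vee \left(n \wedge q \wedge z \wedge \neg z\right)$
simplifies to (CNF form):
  $\left(q \vee y\right) \wedge \left(y \vee \neg n\right)$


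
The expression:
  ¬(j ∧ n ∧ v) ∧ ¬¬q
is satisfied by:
  {q: True, v: False, n: False, j: False}
  {j: True, q: True, v: False, n: False}
  {n: True, q: True, v: False, j: False}
  {j: True, n: True, q: True, v: False}
  {v: True, q: True, j: False, n: False}
  {j: True, v: True, q: True, n: False}
  {n: True, v: True, q: True, j: False}


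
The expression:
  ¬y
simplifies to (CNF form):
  ¬y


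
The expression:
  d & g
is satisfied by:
  {d: True, g: True}


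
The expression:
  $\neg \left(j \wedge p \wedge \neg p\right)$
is always true.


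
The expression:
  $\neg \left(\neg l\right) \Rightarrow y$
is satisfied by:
  {y: True, l: False}
  {l: False, y: False}
  {l: True, y: True}


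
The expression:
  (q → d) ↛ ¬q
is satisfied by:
  {d: True, q: True}


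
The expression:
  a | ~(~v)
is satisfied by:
  {a: True, v: True}
  {a: True, v: False}
  {v: True, a: False}


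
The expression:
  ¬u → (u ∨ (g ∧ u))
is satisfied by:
  {u: True}


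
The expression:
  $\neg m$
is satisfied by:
  {m: False}


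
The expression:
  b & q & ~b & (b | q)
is never true.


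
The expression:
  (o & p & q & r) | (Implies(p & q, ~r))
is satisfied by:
  {o: True, p: False, q: False, r: False}
  {o: False, p: False, q: False, r: False}
  {r: True, o: True, p: False, q: False}
  {r: True, o: False, p: False, q: False}
  {o: True, q: True, r: False, p: False}
  {q: True, r: False, p: False, o: False}
  {r: True, q: True, o: True, p: False}
  {r: True, q: True, o: False, p: False}
  {o: True, p: True, r: False, q: False}
  {p: True, r: False, q: False, o: False}
  {o: True, r: True, p: True, q: False}
  {r: True, p: True, o: False, q: False}
  {o: True, q: True, p: True, r: False}
  {q: True, p: True, r: False, o: False}
  {r: True, q: True, p: True, o: True}


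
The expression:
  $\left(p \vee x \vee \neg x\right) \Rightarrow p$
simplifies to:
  $p$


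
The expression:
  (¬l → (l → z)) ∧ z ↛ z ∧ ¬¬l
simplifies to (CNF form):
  False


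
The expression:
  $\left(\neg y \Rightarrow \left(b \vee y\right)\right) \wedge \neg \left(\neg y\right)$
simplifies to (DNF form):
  $y$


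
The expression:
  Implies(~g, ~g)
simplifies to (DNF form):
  True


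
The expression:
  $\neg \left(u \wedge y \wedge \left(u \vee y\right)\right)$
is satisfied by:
  {u: False, y: False}
  {y: True, u: False}
  {u: True, y: False}


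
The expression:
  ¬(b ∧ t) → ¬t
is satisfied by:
  {b: True, t: False}
  {t: False, b: False}
  {t: True, b: True}


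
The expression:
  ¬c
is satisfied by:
  {c: False}


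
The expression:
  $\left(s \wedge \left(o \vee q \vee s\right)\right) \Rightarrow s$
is always true.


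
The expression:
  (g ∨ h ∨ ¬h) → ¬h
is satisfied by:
  {h: False}


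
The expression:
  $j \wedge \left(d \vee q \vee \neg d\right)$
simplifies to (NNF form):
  $j$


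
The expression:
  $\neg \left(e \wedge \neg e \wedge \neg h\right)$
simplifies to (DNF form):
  $\text{True}$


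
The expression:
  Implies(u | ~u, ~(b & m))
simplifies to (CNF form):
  ~b | ~m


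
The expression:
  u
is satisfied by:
  {u: True}


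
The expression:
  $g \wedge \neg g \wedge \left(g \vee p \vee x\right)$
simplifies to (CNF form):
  $\text{False}$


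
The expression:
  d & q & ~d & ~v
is never true.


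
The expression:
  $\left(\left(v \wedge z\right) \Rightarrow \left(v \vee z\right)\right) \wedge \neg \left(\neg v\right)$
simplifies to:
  $v$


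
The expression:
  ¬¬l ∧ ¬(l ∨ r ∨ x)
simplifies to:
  False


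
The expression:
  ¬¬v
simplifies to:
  v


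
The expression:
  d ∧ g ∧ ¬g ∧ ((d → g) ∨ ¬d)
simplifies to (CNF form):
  False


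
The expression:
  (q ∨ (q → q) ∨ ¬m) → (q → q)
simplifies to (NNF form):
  True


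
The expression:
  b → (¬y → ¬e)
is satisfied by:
  {y: True, e: False, b: False}
  {e: False, b: False, y: False}
  {y: True, b: True, e: False}
  {b: True, e: False, y: False}
  {y: True, e: True, b: False}
  {e: True, y: False, b: False}
  {y: True, b: True, e: True}


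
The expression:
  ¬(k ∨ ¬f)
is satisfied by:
  {f: True, k: False}


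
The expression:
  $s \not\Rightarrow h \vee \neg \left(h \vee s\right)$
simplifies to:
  $\neg h$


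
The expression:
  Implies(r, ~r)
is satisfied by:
  {r: False}


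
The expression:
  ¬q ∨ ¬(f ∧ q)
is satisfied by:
  {q: False, f: False}
  {f: True, q: False}
  {q: True, f: False}


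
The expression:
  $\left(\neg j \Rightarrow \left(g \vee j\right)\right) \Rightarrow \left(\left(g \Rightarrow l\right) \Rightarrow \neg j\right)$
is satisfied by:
  {g: True, l: False, j: False}
  {l: False, j: False, g: False}
  {g: True, l: True, j: False}
  {l: True, g: False, j: False}
  {j: True, g: True, l: False}


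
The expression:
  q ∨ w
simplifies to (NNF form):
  q ∨ w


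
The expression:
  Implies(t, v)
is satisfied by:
  {v: True, t: False}
  {t: False, v: False}
  {t: True, v: True}


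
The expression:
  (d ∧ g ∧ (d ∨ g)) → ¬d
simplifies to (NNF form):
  ¬d ∨ ¬g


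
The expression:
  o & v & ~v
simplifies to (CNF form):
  False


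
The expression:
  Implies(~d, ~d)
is always true.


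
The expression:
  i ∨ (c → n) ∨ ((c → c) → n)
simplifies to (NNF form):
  i ∨ n ∨ ¬c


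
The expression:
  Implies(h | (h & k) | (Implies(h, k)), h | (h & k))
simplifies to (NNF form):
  h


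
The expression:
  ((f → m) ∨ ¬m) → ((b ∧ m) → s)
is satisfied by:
  {s: True, m: False, b: False}
  {m: False, b: False, s: False}
  {s: True, b: True, m: False}
  {b: True, m: False, s: False}
  {s: True, m: True, b: False}
  {m: True, s: False, b: False}
  {s: True, b: True, m: True}


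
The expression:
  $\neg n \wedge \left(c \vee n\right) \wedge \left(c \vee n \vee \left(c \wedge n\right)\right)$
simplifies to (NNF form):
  $c \wedge \neg n$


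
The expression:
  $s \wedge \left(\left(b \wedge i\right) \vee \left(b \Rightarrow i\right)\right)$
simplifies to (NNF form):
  $s \wedge \left(i \vee \neg b\right)$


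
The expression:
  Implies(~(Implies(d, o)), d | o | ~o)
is always true.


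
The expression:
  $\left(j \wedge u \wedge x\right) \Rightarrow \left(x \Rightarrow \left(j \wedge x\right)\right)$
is always true.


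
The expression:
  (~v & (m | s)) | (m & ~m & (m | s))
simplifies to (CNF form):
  ~v & (m | s)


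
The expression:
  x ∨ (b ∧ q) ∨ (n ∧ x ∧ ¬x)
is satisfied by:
  {x: True, b: True, q: True}
  {x: True, b: True, q: False}
  {x: True, q: True, b: False}
  {x: True, q: False, b: False}
  {b: True, q: True, x: False}


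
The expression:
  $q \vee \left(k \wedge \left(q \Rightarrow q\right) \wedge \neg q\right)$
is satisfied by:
  {k: True, q: True}
  {k: True, q: False}
  {q: True, k: False}


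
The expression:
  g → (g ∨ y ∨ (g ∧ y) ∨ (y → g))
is always true.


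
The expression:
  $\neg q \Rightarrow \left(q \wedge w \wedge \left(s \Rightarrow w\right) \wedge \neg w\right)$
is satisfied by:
  {q: True}


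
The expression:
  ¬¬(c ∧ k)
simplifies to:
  c ∧ k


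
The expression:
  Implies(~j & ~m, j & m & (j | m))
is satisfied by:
  {m: True, j: True}
  {m: True, j: False}
  {j: True, m: False}


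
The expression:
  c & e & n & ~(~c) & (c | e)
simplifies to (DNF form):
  c & e & n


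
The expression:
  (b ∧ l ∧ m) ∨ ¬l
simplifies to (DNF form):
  (b ∧ m) ∨ ¬l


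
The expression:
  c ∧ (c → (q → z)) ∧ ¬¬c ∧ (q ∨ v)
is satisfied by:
  {v: True, c: True, z: True, q: False}
  {v: True, c: True, z: False, q: False}
  {q: True, v: True, c: True, z: True}
  {q: True, c: True, z: True, v: False}


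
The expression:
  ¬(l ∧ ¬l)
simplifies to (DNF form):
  True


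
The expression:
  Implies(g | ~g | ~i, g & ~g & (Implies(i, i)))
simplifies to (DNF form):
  False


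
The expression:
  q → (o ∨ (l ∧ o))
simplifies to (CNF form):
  o ∨ ¬q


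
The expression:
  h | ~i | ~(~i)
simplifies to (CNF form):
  True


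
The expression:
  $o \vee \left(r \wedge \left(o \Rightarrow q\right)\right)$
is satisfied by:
  {r: True, o: True}
  {r: True, o: False}
  {o: True, r: False}


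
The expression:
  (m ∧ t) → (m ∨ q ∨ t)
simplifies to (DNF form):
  True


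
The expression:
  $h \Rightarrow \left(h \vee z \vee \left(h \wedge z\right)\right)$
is always true.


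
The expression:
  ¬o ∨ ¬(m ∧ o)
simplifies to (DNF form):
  ¬m ∨ ¬o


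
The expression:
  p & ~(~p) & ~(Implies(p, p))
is never true.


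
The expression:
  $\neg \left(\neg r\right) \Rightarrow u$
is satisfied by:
  {u: True, r: False}
  {r: False, u: False}
  {r: True, u: True}


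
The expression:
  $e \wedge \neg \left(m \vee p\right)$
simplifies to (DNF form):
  $e \wedge \neg m \wedge \neg p$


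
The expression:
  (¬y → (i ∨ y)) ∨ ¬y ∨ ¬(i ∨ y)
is always true.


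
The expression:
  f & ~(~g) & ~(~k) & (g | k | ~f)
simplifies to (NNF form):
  f & g & k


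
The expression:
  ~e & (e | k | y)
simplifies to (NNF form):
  ~e & (k | y)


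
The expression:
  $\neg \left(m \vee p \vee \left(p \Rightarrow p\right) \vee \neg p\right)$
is never true.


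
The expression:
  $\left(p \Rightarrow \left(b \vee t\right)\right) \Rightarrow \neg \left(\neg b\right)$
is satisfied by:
  {b: True, p: True, t: False}
  {b: True, p: False, t: False}
  {b: True, t: True, p: True}
  {b: True, t: True, p: False}
  {p: True, t: False, b: False}


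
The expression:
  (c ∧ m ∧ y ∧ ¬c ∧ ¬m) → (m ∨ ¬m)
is always true.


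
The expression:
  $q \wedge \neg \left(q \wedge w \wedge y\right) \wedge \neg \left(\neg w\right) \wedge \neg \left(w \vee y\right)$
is never true.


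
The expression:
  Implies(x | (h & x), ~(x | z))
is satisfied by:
  {x: False}


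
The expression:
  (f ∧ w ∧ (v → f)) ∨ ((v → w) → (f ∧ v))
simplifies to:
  (f ∧ w) ∨ (v ∧ ¬w)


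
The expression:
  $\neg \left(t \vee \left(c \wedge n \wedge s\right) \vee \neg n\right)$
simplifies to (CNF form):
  $n \wedge \neg t \wedge \left(\neg c \vee \neg s\right)$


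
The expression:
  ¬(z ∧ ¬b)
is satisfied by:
  {b: True, z: False}
  {z: False, b: False}
  {z: True, b: True}


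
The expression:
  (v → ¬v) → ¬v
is always true.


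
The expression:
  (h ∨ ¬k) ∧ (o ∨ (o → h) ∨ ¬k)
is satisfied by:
  {h: True, k: False}
  {k: False, h: False}
  {k: True, h: True}


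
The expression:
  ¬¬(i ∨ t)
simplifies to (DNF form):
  i ∨ t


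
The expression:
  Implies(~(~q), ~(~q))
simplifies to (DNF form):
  True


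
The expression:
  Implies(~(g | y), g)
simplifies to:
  g | y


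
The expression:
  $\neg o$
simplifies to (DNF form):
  $\neg o$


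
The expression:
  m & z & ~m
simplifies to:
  False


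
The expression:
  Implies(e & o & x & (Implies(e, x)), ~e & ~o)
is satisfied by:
  {e: False, o: False, x: False}
  {x: True, e: False, o: False}
  {o: True, e: False, x: False}
  {x: True, o: True, e: False}
  {e: True, x: False, o: False}
  {x: True, e: True, o: False}
  {o: True, e: True, x: False}


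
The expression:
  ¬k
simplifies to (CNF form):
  ¬k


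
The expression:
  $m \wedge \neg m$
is never true.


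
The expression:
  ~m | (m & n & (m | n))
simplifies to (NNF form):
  n | ~m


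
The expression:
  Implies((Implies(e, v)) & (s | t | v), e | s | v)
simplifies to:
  e | s | v | ~t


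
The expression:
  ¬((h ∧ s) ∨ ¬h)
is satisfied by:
  {h: True, s: False}


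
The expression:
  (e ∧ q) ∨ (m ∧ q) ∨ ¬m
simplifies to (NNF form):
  q ∨ ¬m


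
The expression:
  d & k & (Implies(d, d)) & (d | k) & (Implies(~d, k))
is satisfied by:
  {d: True, k: True}


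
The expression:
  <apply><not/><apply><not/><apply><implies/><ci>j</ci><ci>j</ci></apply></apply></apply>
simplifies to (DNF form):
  <true/>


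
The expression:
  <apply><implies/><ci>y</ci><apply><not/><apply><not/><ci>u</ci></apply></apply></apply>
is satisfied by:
  {u: True, y: False}
  {y: False, u: False}
  {y: True, u: True}


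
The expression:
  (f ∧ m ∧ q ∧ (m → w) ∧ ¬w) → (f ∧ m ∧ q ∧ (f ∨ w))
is always true.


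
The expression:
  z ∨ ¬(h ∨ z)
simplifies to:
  z ∨ ¬h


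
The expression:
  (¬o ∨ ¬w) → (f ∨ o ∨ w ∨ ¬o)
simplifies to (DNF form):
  True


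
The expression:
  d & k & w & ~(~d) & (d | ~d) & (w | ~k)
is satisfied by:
  {w: True, d: True, k: True}


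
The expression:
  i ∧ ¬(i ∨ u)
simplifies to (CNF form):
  False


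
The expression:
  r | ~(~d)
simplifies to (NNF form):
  d | r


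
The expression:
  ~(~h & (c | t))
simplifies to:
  h | (~c & ~t)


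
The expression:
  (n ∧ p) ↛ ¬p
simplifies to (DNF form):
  n ∧ p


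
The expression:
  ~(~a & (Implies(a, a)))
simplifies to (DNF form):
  a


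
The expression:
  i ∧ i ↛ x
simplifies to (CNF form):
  i ∧ ¬x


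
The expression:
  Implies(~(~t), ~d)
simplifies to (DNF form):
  ~d | ~t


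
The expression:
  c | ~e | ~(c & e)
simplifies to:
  True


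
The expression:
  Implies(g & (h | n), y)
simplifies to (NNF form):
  y | ~g | (~h & ~n)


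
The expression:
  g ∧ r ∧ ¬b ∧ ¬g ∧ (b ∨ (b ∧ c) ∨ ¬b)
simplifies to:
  False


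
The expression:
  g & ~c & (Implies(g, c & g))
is never true.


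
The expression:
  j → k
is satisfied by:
  {k: True, j: False}
  {j: False, k: False}
  {j: True, k: True}


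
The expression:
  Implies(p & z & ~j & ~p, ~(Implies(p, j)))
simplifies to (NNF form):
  True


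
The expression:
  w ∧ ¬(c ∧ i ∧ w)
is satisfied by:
  {w: True, c: False, i: False}
  {i: True, w: True, c: False}
  {c: True, w: True, i: False}


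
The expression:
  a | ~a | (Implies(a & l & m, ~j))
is always true.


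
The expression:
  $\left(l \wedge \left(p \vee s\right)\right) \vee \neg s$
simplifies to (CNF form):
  $l \vee \neg s$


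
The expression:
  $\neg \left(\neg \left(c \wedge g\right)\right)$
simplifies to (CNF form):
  $c \wedge g$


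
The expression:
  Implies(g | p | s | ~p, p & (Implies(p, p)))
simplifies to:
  p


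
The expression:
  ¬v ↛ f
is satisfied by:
  {v: False, f: False}


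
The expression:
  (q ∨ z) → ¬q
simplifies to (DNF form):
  ¬q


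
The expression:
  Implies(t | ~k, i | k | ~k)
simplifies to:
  True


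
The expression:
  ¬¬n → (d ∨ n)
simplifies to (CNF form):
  True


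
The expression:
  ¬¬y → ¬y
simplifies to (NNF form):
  ¬y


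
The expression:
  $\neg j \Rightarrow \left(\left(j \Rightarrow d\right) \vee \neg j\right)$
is always true.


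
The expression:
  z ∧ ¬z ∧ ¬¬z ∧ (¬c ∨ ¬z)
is never true.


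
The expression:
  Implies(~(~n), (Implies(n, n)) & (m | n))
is always true.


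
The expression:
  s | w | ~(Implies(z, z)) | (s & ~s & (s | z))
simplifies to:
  s | w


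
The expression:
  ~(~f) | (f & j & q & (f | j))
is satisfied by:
  {f: True}


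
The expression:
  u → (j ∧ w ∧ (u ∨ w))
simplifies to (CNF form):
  (j ∨ ¬u) ∧ (w ∨ ¬u)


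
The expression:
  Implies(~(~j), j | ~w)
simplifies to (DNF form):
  True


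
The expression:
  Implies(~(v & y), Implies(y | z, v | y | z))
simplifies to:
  True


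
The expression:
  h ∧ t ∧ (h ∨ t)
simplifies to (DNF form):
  h ∧ t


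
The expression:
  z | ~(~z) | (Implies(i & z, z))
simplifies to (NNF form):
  True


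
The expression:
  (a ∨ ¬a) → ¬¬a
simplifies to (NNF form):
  a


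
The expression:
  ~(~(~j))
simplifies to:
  ~j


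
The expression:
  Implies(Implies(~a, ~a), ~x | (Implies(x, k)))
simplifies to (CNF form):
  k | ~x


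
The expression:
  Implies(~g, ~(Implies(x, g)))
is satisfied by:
  {x: True, g: True}
  {x: True, g: False}
  {g: True, x: False}


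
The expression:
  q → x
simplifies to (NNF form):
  x ∨ ¬q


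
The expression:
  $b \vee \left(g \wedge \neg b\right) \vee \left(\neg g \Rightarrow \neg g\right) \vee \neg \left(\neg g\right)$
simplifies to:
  $\text{True}$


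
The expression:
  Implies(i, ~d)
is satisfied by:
  {d: False, i: False}
  {i: True, d: False}
  {d: True, i: False}


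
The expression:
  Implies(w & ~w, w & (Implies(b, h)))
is always true.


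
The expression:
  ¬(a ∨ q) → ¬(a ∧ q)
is always true.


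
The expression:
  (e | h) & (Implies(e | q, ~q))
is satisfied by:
  {e: True, h: True, q: False}
  {e: True, q: False, h: False}
  {h: True, q: False, e: False}


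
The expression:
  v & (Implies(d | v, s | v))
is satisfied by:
  {v: True}


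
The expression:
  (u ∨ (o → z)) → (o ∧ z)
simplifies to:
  o ∧ (z ∨ ¬u)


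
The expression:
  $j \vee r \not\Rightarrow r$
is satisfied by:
  {j: True}


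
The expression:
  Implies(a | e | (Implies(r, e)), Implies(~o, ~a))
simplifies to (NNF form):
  o | ~a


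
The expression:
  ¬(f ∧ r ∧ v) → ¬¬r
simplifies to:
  r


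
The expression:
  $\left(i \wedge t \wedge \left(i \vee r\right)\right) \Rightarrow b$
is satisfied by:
  {b: True, t: False, i: False}
  {t: False, i: False, b: False}
  {i: True, b: True, t: False}
  {i: True, t: False, b: False}
  {b: True, t: True, i: False}
  {t: True, b: False, i: False}
  {i: True, t: True, b: True}


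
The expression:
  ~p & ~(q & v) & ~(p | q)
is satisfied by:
  {q: False, p: False}


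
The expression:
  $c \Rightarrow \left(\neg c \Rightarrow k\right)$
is always true.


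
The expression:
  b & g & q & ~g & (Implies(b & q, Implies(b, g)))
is never true.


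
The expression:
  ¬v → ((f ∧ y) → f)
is always true.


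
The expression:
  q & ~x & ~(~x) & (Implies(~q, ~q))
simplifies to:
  False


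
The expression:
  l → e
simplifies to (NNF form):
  e ∨ ¬l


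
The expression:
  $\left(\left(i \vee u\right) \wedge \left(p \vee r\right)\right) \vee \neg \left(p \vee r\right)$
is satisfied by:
  {i: True, u: True, p: False, r: False}
  {i: True, r: True, u: True, p: False}
  {i: True, u: True, p: True, r: False}
  {i: True, r: True, u: True, p: True}
  {i: True, p: False, u: False, r: False}
  {i: True, r: True, p: False, u: False}
  {i: True, p: True, u: False, r: False}
  {i: True, r: True, p: True, u: False}
  {u: True, r: False, p: False, i: False}
  {r: True, u: True, p: False, i: False}
  {u: True, p: True, r: False, i: False}
  {r: True, u: True, p: True, i: False}
  {r: False, p: False, u: False, i: False}


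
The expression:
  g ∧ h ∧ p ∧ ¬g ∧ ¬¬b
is never true.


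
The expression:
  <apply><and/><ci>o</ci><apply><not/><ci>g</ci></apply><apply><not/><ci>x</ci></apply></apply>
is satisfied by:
  {o: True, x: False, g: False}


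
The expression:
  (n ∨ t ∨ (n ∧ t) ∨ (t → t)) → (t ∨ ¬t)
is always true.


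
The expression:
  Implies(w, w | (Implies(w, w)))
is always true.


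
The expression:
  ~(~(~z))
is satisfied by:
  {z: False}


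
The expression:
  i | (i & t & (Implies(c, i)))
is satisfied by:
  {i: True}


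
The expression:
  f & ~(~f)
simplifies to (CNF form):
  f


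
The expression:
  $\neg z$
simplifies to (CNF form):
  $\neg z$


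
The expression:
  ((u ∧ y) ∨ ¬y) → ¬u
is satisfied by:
  {u: False}


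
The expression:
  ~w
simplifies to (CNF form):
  ~w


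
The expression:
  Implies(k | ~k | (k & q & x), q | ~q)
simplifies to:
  True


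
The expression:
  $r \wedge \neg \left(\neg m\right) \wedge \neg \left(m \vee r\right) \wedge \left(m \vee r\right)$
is never true.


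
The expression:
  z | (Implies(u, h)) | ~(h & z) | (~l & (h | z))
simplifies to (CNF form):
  True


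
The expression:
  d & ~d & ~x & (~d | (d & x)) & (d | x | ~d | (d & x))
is never true.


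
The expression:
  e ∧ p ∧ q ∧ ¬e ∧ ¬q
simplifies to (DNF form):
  False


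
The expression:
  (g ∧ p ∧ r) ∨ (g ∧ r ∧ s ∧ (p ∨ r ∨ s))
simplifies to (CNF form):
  g ∧ r ∧ (p ∨ s)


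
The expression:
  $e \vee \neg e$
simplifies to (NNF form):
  $\text{True}$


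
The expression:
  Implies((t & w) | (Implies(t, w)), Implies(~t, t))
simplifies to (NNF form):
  t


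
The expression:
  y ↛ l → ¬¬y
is always true.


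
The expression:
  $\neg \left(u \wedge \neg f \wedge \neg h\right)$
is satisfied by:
  {h: True, f: True, u: False}
  {h: True, f: False, u: False}
  {f: True, h: False, u: False}
  {h: False, f: False, u: False}
  {u: True, h: True, f: True}
  {u: True, h: True, f: False}
  {u: True, f: True, h: False}


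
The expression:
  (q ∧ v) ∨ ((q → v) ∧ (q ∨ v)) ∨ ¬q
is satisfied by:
  {v: True, q: False}
  {q: False, v: False}
  {q: True, v: True}


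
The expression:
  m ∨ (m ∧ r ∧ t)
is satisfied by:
  {m: True}


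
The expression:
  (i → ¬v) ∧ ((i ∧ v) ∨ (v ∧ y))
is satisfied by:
  {y: True, v: True, i: False}


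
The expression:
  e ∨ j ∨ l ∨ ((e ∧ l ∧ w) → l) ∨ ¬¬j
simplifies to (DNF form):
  True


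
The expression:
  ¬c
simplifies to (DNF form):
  ¬c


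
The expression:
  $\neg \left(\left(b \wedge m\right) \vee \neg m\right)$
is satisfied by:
  {m: True, b: False}


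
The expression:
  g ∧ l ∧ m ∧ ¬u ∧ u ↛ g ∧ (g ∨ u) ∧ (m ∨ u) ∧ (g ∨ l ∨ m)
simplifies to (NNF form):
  False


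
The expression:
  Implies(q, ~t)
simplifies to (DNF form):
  ~q | ~t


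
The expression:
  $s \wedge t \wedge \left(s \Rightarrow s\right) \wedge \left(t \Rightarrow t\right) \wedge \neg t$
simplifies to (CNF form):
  $\text{False}$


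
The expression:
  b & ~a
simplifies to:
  b & ~a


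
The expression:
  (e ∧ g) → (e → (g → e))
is always true.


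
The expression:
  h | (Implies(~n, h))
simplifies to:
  h | n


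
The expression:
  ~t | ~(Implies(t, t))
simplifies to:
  ~t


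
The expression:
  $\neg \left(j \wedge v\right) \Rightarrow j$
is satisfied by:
  {j: True}


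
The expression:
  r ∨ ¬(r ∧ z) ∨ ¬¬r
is always true.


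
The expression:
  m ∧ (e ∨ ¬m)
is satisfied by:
  {m: True, e: True}


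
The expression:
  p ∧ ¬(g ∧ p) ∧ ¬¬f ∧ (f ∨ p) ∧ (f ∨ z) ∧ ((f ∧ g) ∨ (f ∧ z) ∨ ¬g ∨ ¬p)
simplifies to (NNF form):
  f ∧ p ∧ ¬g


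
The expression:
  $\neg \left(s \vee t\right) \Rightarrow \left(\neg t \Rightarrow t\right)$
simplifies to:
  $s \vee t$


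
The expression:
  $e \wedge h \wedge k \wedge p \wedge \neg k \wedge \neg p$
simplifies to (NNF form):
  $\text{False}$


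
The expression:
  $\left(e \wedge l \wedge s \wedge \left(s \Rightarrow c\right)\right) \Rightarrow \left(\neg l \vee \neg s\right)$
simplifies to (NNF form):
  $\neg c \vee \neg e \vee \neg l \vee \neg s$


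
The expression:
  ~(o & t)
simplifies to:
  ~o | ~t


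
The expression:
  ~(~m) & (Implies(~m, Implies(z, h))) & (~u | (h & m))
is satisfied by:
  {m: True, h: True, u: False}
  {m: True, u: False, h: False}
  {m: True, h: True, u: True}


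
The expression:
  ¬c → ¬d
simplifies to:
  c ∨ ¬d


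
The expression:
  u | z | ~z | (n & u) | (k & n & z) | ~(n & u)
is always true.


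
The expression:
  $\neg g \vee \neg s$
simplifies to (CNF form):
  $\neg g \vee \neg s$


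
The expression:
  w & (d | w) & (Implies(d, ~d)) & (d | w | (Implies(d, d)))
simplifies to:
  w & ~d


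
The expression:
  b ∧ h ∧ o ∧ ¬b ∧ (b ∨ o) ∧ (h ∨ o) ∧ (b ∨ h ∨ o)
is never true.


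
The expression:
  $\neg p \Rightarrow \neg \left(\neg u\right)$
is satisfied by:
  {u: True, p: True}
  {u: True, p: False}
  {p: True, u: False}


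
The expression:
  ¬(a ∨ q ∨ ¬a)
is never true.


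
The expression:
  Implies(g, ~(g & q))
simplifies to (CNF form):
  ~g | ~q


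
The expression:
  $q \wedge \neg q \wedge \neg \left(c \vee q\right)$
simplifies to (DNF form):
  $\text{False}$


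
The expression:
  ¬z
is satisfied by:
  {z: False}


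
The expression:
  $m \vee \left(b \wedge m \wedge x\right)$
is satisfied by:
  {m: True}


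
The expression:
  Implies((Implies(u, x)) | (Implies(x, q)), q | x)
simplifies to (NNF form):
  q | x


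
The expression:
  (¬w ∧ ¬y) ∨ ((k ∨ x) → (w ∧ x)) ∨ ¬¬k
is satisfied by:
  {k: True, w: True, y: False, x: False}
  {k: True, w: False, y: False, x: False}
  {w: True, k: False, y: False, x: False}
  {k: False, w: False, y: False, x: False}
  {x: True, k: True, w: True, y: False}
  {x: True, k: True, w: False, y: False}
  {x: True, w: True, k: False, y: False}
  {x: True, w: False, k: False, y: False}
  {k: True, y: True, w: True, x: False}
  {k: True, y: True, w: False, x: False}
  {y: True, w: True, k: False, x: False}
  {y: True, k: False, w: False, x: False}
  {x: True, y: True, k: True, w: True}
  {x: True, y: True, k: True, w: False}
  {x: True, y: True, w: True, k: False}


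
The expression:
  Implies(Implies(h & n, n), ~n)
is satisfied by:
  {n: False}


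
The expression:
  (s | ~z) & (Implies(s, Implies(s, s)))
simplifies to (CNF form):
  s | ~z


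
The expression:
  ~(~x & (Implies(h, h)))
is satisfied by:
  {x: True}


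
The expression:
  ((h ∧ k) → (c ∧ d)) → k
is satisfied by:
  {k: True}


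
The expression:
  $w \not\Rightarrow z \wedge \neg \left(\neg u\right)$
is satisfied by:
  {w: True, u: True, z: False}


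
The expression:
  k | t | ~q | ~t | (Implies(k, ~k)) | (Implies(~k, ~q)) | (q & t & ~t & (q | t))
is always true.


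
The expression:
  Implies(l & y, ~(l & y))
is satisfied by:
  {l: False, y: False}
  {y: True, l: False}
  {l: True, y: False}


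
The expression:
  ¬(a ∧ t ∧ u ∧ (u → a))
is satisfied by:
  {u: False, t: False, a: False}
  {a: True, u: False, t: False}
  {t: True, u: False, a: False}
  {a: True, t: True, u: False}
  {u: True, a: False, t: False}
  {a: True, u: True, t: False}
  {t: True, u: True, a: False}


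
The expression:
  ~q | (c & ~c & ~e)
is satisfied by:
  {q: False}


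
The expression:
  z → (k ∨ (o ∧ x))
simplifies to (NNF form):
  k ∨ (o ∧ x) ∨ ¬z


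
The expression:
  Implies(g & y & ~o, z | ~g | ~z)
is always true.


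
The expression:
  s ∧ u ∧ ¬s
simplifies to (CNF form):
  False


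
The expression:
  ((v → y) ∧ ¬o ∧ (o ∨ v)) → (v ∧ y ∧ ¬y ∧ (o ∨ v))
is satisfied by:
  {o: True, v: False, y: False}
  {v: False, y: False, o: False}
  {y: True, o: True, v: False}
  {y: True, v: False, o: False}
  {o: True, v: True, y: False}
  {v: True, o: False, y: False}
  {y: True, v: True, o: True}


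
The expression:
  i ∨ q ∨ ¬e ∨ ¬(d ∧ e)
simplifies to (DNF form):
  i ∨ q ∨ ¬d ∨ ¬e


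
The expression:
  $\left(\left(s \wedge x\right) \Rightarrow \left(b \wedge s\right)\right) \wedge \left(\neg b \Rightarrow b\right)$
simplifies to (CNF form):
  $b$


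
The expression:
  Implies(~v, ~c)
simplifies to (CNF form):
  v | ~c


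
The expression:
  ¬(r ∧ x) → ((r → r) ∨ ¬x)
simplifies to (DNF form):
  True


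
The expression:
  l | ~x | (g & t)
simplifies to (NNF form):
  l | ~x | (g & t)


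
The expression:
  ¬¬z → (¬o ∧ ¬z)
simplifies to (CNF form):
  ¬z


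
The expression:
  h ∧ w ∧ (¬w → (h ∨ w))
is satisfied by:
  {h: True, w: True}


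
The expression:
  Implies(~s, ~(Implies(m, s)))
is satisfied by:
  {m: True, s: True}
  {m: True, s: False}
  {s: True, m: False}


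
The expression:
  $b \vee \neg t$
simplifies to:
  $b \vee \neg t$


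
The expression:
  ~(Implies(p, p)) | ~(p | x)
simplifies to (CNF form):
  ~p & ~x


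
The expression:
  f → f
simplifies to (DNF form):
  True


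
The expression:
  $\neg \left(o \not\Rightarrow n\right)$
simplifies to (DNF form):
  $n \vee \neg o$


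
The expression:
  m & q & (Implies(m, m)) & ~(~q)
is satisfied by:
  {m: True, q: True}


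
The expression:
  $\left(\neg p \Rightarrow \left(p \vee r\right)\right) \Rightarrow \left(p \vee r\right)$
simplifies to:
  $\text{True}$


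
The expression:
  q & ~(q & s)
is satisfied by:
  {q: True, s: False}


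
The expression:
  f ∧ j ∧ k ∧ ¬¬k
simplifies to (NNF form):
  f ∧ j ∧ k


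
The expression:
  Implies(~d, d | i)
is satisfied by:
  {i: True, d: True}
  {i: True, d: False}
  {d: True, i: False}


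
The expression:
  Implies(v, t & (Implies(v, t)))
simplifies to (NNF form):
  t | ~v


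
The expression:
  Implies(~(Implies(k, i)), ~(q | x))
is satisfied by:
  {i: True, q: False, k: False, x: False}
  {i: True, x: True, q: False, k: False}
  {i: True, q: True, k: False, x: False}
  {i: True, x: True, q: True, k: False}
  {x: False, q: False, k: False, i: False}
  {x: True, q: False, k: False, i: False}
  {q: True, x: False, k: False, i: False}
  {x: True, q: True, k: False, i: False}
  {k: True, i: True, x: False, q: False}
  {x: True, k: True, i: True, q: False}
  {k: True, i: True, q: True, x: False}
  {x: True, k: True, i: True, q: True}
  {k: True, i: False, q: False, x: False}


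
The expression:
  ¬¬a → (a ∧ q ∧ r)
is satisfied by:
  {r: True, q: True, a: False}
  {r: True, q: False, a: False}
  {q: True, r: False, a: False}
  {r: False, q: False, a: False}
  {r: True, a: True, q: True}


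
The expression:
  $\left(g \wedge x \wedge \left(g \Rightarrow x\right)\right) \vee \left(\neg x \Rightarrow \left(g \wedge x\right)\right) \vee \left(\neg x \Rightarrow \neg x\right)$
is always true.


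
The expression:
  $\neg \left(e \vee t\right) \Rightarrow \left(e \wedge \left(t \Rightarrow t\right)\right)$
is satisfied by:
  {t: True, e: True}
  {t: True, e: False}
  {e: True, t: False}


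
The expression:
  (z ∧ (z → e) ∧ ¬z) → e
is always true.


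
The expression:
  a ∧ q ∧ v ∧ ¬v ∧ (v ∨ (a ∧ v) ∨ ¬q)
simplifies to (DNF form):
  False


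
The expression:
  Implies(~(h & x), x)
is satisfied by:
  {x: True}


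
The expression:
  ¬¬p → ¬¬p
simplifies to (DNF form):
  True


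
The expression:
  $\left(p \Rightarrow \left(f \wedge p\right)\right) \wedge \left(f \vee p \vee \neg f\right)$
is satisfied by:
  {f: True, p: False}
  {p: False, f: False}
  {p: True, f: True}


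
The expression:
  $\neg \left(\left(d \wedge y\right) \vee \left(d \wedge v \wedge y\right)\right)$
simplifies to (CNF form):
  $\neg d \vee \neg y$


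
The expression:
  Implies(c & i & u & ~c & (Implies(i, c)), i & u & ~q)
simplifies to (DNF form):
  True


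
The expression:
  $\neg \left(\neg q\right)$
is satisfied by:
  {q: True}


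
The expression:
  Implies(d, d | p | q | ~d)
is always true.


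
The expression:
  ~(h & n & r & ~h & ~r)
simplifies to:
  True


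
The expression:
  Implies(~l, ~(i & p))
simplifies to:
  l | ~i | ~p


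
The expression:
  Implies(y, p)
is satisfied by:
  {p: True, y: False}
  {y: False, p: False}
  {y: True, p: True}


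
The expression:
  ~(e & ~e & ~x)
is always true.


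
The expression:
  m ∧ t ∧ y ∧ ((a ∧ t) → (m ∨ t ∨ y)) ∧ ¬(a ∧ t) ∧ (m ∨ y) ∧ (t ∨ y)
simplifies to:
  m ∧ t ∧ y ∧ ¬a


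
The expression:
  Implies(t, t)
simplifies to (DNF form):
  True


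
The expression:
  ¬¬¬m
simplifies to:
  ¬m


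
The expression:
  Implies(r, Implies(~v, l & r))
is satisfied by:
  {l: True, v: True, r: False}
  {l: True, v: False, r: False}
  {v: True, l: False, r: False}
  {l: False, v: False, r: False}
  {l: True, r: True, v: True}
  {l: True, r: True, v: False}
  {r: True, v: True, l: False}


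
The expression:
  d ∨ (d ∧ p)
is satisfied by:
  {d: True}


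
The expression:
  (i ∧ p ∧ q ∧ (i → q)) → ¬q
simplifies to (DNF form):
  ¬i ∨ ¬p ∨ ¬q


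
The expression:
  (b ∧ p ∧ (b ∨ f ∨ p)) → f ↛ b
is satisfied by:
  {p: False, b: False}
  {b: True, p: False}
  {p: True, b: False}


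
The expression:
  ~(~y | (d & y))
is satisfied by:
  {y: True, d: False}


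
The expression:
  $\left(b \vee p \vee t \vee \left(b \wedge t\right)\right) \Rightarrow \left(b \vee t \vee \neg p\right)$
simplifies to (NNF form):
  $b \vee t \vee \neg p$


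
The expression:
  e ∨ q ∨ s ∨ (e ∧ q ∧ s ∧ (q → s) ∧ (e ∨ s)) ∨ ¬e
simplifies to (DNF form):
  True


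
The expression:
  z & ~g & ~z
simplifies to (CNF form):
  False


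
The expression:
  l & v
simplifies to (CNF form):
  l & v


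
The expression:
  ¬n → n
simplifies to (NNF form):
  n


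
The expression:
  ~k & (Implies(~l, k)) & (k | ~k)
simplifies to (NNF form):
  l & ~k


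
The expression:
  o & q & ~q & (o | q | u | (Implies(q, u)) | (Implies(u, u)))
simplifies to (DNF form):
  False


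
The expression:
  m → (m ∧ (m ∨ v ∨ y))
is always true.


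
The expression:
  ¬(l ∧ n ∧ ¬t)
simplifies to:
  t ∨ ¬l ∨ ¬n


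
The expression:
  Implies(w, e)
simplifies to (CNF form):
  e | ~w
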